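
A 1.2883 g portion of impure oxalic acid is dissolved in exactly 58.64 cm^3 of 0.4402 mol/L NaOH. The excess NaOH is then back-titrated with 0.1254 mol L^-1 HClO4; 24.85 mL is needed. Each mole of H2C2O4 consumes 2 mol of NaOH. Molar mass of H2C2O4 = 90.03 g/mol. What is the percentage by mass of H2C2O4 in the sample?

79.3%

Total n(NaOH) added = 0.4402 x 0.05864 = 0.02581 mol.
n(HClO4) used = 0.1254 x 0.02485 = 0.003116 mol, which equals the excess n(NaOH).
So n(NaOH) consumed by the sample = 0.02581 - 0.003116 = 0.02270 mol.
n(H2C2O4) = 0.02270 / 2 = 0.01135 mol.
mass H2C2O4 = 0.01135 x 90.03 = 1.022 g, so %H2C2O4 = 1.022/1.2883 x 100 = 79.3%.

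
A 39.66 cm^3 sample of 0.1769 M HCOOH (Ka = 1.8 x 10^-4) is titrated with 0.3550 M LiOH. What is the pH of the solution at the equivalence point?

8.41

n(HCOOH) = 0.1769 x 0.03966 = 0.007016 mol; V(LiOH) at equivalence = 0.007016/0.3550 = 0.01976 L.
At equivalence all the acid is converted to HCOO-; total volume = 0.03966 + 0.01976 = 0.05942 L, so [HCOO-] = 0.007016/0.05942 = 0.1181 M.
Kb = Kw/Ka = 1.0e-14 / 1.8 x 10^-4 = 5.56e-11.
[OH^-] = sqrt(Kb x [HCOO-]) = sqrt(5.56e-11 x 0.1181) = 2.56e-6 M.
pOH = 5.59, so pH = 14.00 - 5.59 = 8.41.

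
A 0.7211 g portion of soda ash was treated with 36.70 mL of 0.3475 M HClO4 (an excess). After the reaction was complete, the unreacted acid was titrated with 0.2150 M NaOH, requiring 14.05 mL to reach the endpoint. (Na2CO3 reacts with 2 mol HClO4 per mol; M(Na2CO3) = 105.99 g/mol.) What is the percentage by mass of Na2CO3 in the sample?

Total n(HClO4) added = 0.3475 x 0.03670 = 0.01275 mol.
n(NaOH) used = 0.2150 x 0.01405 = 0.003021 mol, which equals the excess n(HClO4).
So n(HClO4) consumed by the sample = 0.01275 - 0.003021 = 0.009732 mol.
n(Na2CO3) = 0.009732 / 2 = 0.004866 mol.
mass Na2CO3 = 0.004866 x 105.99 = 0.5158 g, so %Na2CO3 = 0.5158/0.7211 x 100 = 71.5%.

71.5%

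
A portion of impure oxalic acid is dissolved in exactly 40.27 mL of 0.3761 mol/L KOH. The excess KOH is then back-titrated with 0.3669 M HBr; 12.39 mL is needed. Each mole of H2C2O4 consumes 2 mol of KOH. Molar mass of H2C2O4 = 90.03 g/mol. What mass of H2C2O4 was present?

Total n(KOH) added = 0.3761 x 0.04027 = 0.01515 mol.
n(HBr) used = 0.3669 x 0.01239 = 0.004546 mol, which equals the excess n(KOH).
So n(KOH) consumed by the sample = 0.01515 - 0.004546 = 0.01060 mol.
n(H2C2O4) = 0.01060 / 2 = 0.005300 mol.
mass = 0.005300 mol x 90.03 g/mol = 0.477 g.

0.477 g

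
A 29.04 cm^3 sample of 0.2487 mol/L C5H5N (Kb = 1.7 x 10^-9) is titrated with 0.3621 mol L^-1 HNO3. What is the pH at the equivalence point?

3.03

n(C5H5N) = 0.2487 x 0.02904 = 0.007222 mol; V(HNO3) at equivalence = 0.007222/0.3621 = 0.01995 L.
At equivalence the base is fully converted to C5H5NH+; total volume = 0.04899 L, so [C5H5NH+] = 0.007222/0.04899 = 0.1474 M.
Ka(C5H5NH+) = Kw/Kb = 1.0e-14 / 1.7 x 10^-9 = 5.88e-6.
[H^+] = sqrt(Ka x [C5H5NH+]) = sqrt(5.88e-6 x 0.1474) = 0.000931 M.
pH = -log(0.000931) = 3.03.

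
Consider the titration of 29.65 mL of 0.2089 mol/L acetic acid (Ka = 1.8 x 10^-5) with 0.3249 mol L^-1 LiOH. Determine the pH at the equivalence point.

n(CH3COOH) = 0.2089 x 0.02965 = 0.006194 mol; V(LiOH) at equivalence = 0.006194/0.3249 = 0.01906 L.
At equivalence all the acid is converted to CH3COO-; total volume = 0.02965 + 0.01906 = 0.04871 L, so [CH3COO-] = 0.006194/0.04871 = 0.1271 M.
Kb = Kw/Ka = 1.0e-14 / 1.8 x 10^-5 = 5.56e-10.
[OH^-] = sqrt(Kb x [CH3COO-]) = sqrt(5.56e-10 x 0.1271) = 8.40e-6 M.
pOH = 5.08, so pH = 14.00 - 5.08 = 8.92.

8.92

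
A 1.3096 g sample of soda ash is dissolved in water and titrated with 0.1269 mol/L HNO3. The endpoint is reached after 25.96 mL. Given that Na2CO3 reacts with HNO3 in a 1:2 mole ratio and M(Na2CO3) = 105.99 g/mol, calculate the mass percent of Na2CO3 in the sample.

n(HNO3) = 0.1269 x 0.02596 = 0.003294 mol.
n(Na2CO3) = 0.003294 / 2 = 0.001647 mol.
mass of Na2CO3 = 0.001647 x 105.99 = 0.1746 g.
% purity = 0.1746 / 1.3096 x 100 = 13.3%.

13.3%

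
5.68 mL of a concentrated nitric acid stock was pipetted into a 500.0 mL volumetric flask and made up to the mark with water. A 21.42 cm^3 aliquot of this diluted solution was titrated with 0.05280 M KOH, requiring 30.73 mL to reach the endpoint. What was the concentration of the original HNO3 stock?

n(KOH) = 0.05280 x 0.03073 = 0.001623 mol.
n(HNO3) in the aliquot = 0.001623 mol.
[diluted HNO3] = 0.001623 / 0.02142 = 0.07575 M.
Dilution factor = 500.0/5.680 = 88.03, so [stock] = 0.07575 x 88.03 = 6.67 M.

6.67 M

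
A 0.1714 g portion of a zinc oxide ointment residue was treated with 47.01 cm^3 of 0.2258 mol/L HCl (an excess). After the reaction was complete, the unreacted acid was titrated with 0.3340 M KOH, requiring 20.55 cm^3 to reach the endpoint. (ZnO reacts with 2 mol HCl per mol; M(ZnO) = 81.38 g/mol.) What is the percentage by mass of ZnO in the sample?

89.1%

Total n(HCl) added = 0.2258 x 0.04701 = 0.01061 mol.
n(KOH) used = 0.3340 x 0.02055 = 0.006864 mol, which equals the excess n(HCl).
So n(HCl) consumed by the sample = 0.01061 - 0.006864 = 0.003751 mol.
n(ZnO) = 0.003751 / 2 = 0.001876 mol.
mass ZnO = 0.001876 x 81.38 = 0.1526 g, so %ZnO = 0.1526/0.1714 x 100 = 89.1%.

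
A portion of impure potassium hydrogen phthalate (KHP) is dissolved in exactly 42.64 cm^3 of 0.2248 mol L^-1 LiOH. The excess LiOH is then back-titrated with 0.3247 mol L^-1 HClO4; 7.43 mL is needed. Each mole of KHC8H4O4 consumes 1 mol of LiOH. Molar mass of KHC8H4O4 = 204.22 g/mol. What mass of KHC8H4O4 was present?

Total n(LiOH) added = 0.2248 x 0.04264 = 0.009585 mol.
n(HClO4) used = 0.3247 x 0.007430 = 0.002413 mol, which equals the excess n(LiOH).
So n(LiOH) consumed by the sample = 0.009585 - 0.002413 = 0.007173 mol.
n(KHC8H4O4) = 0.007173 / 1 = 0.007173 mol.
mass = 0.007173 mol x 204.22 g/mol = 1.46 g.

1.46 g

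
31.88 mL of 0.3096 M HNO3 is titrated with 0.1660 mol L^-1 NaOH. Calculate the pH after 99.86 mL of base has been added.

12.71

n(acid) = 0.3096 x 0.03188 = 0.009870 mol; n(NaOH) added = 0.1660 x 0.09986 = 0.01658 mol.
Base is in excess by 0.01658 - 0.009870 = 0.006707 mol in a total volume of 0.1317 L.
[OH^-] = 0.006707/0.1317 = 0.05091 M, so pOH = 1.29 and pH = 14.00 - 1.29 = 12.71.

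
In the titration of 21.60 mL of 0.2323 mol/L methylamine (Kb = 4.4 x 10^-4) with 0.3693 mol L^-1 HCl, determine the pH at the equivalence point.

n(CH3NH2) = 0.2323 x 0.02160 = 0.005018 mol; V(HCl) at equivalence = 0.005018/0.3693 = 0.01359 L.
At equivalence the base is fully converted to CH3NH3+; total volume = 0.03519 L, so [CH3NH3+] = 0.005018/0.03519 = 0.1426 M.
Ka(CH3NH3+) = Kw/Kb = 1.0e-14 / 4.4 x 10^-4 = 2.27e-11.
[H^+] = sqrt(Ka x [CH3NH3+]) = sqrt(2.27e-11 x 0.1426) = 1.80e-6 M.
pH = -log(1.80e-6) = 5.74.

5.74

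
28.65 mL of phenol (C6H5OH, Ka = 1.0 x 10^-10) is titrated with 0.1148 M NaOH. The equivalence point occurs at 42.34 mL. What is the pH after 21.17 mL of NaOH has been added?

10.00

21.17 mL is exactly half the equivalence volume (42.34/2), i.e. the half-equivalence point.
There, n(HA) = n(A^-), so pH = pKa = -log(1.0 x 10^-10) = 10.00.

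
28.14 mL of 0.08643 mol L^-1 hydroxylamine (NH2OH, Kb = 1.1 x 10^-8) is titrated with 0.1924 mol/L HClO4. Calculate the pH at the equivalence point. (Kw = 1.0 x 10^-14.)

n(NH2OH) = 0.08643 x 0.02814 = 0.002432 mol; V(HClO4) at equivalence = 0.002432/0.1924 = 0.01264 L.
At equivalence the base is fully converted to NH3OH+; total volume = 0.04078 L, so [NH3OH+] = 0.002432/0.04078 = 0.05964 M.
Ka(NH3OH+) = Kw/Kb = 1.0e-14 / 1.1 x 10^-8 = 9.09e-7.
[H^+] = sqrt(Ka x [NH3OH+]) = sqrt(9.09e-7 x 0.05964) = 0.000233 M.
pH = -log(0.000233) = 3.63.

3.63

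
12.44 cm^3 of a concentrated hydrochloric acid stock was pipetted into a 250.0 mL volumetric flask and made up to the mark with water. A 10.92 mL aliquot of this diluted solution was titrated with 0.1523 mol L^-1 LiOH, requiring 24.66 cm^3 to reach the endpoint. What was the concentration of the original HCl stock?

n(LiOH) = 0.1523 x 0.02466 = 0.003756 mol.
n(HCl) in the aliquot = 0.003756 mol.
[diluted HCl] = 0.003756 / 0.01092 = 0.3439 M.
Dilution factor = 250.0/12.44 = 20.10, so [stock] = 0.3439 x 20.10 = 6.91 M.

6.91 M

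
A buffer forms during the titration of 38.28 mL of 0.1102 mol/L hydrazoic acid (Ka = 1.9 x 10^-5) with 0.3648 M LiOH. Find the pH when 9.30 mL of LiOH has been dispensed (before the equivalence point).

Initial n(HN3) = 0.1102 x 0.03828 = 0.004218 mol.
n(LiOH) added = 0.3648 x 0.009300 = 0.003393 mol, converting that many moles of HN3 to N3-.
Remaining n(HN3) = 0.0008258 mol; n(N3-) = 0.003393 mol.
By Henderson-Hasselbalch, pH = pKa + log([A^-]/[HA]) = 4.72 + log(0.003393/0.0008258) = 4.72 + (+0.61) = 5.33.

5.33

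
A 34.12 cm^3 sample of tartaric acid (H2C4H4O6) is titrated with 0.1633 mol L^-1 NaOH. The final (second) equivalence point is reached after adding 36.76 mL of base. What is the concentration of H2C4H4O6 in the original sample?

n(NaOH) = 0.1633 x 0.03676 = 0.006003 mol.
At the final (second) equivalence point, 2 mol OH^- react per mol H2C4H4O6, so n(H2C4H4O6) = 0.006003 / 2 = 0.003001 mol.
[H2C4H4O6] = 0.003001 / 0.03412 L = 0.0880 M.

0.0880 M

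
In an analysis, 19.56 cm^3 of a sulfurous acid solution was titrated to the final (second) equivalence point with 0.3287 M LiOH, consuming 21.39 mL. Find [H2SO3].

0.180 M

n(LiOH) = 0.3287 x 0.02139 = 0.007031 mol.
At the final (second) equivalence point, 2 mol OH^- react per mol H2SO3, so n(H2SO3) = 0.007031 / 2 = 0.003515 mol.
[H2SO3] = 0.003515 / 0.01956 L = 0.180 M.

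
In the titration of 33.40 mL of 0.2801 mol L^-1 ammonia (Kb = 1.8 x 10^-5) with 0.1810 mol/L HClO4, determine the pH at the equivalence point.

n(NH3) = 0.2801 x 0.03340 = 0.009355 mol; V(HClO4) at equivalence = 0.009355/0.1810 = 0.05169 L.
At equivalence the base is fully converted to NH4+; total volume = 0.08509 L, so [NH4+] = 0.009355/0.08509 = 0.1100 M.
Ka(NH4+) = Kw/Kb = 1.0e-14 / 1.8 x 10^-5 = 5.56e-10.
[H^+] = sqrt(Ka x [NH4+]) = sqrt(5.56e-10 x 0.1100) = 7.82e-6 M.
pH = -log(7.82e-6) = 5.11.

5.11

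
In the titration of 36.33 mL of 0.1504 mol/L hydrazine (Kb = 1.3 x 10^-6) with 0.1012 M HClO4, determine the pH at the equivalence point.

n(N2H4) = 0.1504 x 0.03633 = 0.005464 mol; V(HClO4) at equivalence = 0.005464/0.1012 = 0.05399 L.
At equivalence the base is fully converted to N2H5+; total volume = 0.09032 L, so [N2H5+] = 0.005464/0.09032 = 0.06049 M.
Ka(N2H5+) = Kw/Kb = 1.0e-14 / 1.3 x 10^-6 = 7.69e-9.
[H^+] = sqrt(Ka x [N2H5+]) = sqrt(7.69e-9 x 0.06049) = 2.16e-5 M.
pH = -log(2.16e-5) = 4.67.

4.67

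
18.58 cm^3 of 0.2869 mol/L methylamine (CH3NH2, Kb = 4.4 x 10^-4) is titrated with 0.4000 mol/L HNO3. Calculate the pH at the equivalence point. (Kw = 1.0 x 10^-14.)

n(CH3NH2) = 0.2869 x 0.01858 = 0.005331 mol; V(HNO3) at equivalence = 0.005331/0.4000 = 0.01333 L.
At equivalence the base is fully converted to CH3NH3+; total volume = 0.03191 L, so [CH3NH3+] = 0.005331/0.03191 = 0.1671 M.
Ka(CH3NH3+) = Kw/Kb = 1.0e-14 / 4.4 x 10^-4 = 2.27e-11.
[H^+] = sqrt(Ka x [CH3NH3+]) = sqrt(2.27e-11 x 0.1671) = 1.95e-6 M.
pH = -log(1.95e-6) = 5.71.

5.71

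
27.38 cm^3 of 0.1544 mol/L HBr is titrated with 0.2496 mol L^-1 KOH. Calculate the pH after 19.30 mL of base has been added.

12.10

n(acid) = 0.1544 x 0.02738 = 0.004227 mol; n(KOH) added = 0.2496 x 0.01930 = 0.004817 mol.
Base is in excess by 0.004817 - 0.004227 = 0.0005898 mol in a total volume of 0.04668 L.
[OH^-] = 0.0005898/0.04668 = 0.01264 M, so pOH = 1.90 and pH = 14.00 - 1.90 = 12.10.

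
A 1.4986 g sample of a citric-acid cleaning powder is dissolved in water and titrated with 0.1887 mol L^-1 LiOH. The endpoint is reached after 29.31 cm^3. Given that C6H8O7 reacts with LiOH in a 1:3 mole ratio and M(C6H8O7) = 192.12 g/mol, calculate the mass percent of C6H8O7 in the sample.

n(LiOH) = 0.1887 x 0.02931 = 0.005531 mol.
n(C6H8O7) = 0.005531 / 3 = 0.001844 mol.
mass of C6H8O7 = 0.001844 x 192.12 = 0.3542 g.
% purity = 0.3542 / 1.4986 x 100 = 23.6%.

23.6%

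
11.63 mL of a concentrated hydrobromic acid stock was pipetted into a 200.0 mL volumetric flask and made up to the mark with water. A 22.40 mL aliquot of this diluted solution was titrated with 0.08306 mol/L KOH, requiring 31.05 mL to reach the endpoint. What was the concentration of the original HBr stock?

1.98 M

n(KOH) = 0.08306 x 0.03105 = 0.002579 mol.
n(HBr) in the aliquot = 0.002579 mol.
[diluted HBr] = 0.002579 / 0.02240 = 0.1151 M.
Dilution factor = 200.0/11.63 = 17.20, so [stock] = 0.1151 x 17.20 = 1.98 M.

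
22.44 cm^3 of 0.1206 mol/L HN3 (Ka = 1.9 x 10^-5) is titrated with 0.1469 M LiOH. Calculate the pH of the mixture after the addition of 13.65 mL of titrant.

5.18

Initial n(HN3) = 0.1206 x 0.02244 = 0.002706 mol.
n(LiOH) added = 0.1469 x 0.01365 = 0.002005 mol, converting that many moles of HN3 to N3-.
Remaining n(HN3) = 0.0007011 mol; n(N3-) = 0.002005 mol.
By Henderson-Hasselbalch, pH = pKa + log([A^-]/[HA]) = 4.72 + log(0.002005/0.0007011) = 4.72 + (+0.46) = 5.18.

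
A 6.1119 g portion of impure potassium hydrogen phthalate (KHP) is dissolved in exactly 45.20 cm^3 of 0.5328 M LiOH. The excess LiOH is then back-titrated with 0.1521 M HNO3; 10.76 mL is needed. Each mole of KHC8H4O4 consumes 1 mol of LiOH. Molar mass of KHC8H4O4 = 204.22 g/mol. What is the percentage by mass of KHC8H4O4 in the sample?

Total n(LiOH) added = 0.5328 x 0.04520 = 0.02408 mol.
n(HNO3) used = 0.1521 x 0.01076 = 0.001637 mol, which equals the excess n(LiOH).
So n(LiOH) consumed by the sample = 0.02408 - 0.001637 = 0.02245 mol.
n(KHC8H4O4) = 0.02245 / 1 = 0.02245 mol.
mass KHC8H4O4 = 0.02245 x 204.22 = 4.584 g, so %KHC8H4O4 = 4.584/6.1119 x 100 = 75.0%.

75.0%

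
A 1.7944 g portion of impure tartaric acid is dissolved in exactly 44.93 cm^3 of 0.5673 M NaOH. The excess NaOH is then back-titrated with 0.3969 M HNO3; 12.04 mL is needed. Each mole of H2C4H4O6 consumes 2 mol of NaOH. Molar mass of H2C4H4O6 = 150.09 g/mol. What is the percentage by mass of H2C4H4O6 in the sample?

Total n(NaOH) added = 0.5673 x 0.04493 = 0.02549 mol.
n(HNO3) used = 0.3969 x 0.01204 = 0.004779 mol, which equals the excess n(NaOH).
So n(NaOH) consumed by the sample = 0.02549 - 0.004779 = 0.02071 mol.
n(H2C4H4O6) = 0.02071 / 2 = 0.01036 mol.
mass H2C4H4O6 = 0.01036 x 150.09 = 1.554 g, so %H2C4H4O6 = 1.554/1.7944 x 100 = 86.6%.

86.6%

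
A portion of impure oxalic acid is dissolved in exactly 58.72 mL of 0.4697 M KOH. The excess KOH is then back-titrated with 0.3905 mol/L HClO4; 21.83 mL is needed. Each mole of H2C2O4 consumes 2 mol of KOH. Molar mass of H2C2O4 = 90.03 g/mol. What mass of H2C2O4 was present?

Total n(KOH) added = 0.4697 x 0.05872 = 0.02758 mol.
n(HClO4) used = 0.3905 x 0.02183 = 0.008525 mol, which equals the excess n(KOH).
So n(KOH) consumed by the sample = 0.02758 - 0.008525 = 0.01906 mol.
n(H2C2O4) = 0.01906 / 2 = 0.009528 mol.
mass = 0.009528 mol x 90.03 g/mol = 0.858 g.

0.858 g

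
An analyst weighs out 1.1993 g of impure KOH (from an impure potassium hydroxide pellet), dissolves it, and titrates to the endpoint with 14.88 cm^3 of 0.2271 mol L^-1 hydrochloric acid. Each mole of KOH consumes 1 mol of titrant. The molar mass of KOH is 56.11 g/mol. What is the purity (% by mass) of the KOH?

15.8%

n(HCl) = 0.2271 x 0.01488 = 0.003379 mol.
n(KOH) = 0.003379 / 1 = 0.003379 mol.
mass of KOH = 0.003379 x 56.11 = 0.1896 g.
% purity = 0.1896 / 1.1993 x 100 = 15.8%.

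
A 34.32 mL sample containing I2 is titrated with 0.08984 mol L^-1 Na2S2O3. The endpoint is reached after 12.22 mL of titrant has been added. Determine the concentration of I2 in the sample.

0.0160 M

n(Na2S2O3) = 0.08984 x 0.01222 = 0.001098 mol.
From the balanced equation, 2 mol Na2S2O3 reacts with 1 mol I2, so n(I2) = 0.001098 x 1/2 = 0.0005489 mol.
[I2] = 0.0005489 / 0.03432 L = 0.0160 M.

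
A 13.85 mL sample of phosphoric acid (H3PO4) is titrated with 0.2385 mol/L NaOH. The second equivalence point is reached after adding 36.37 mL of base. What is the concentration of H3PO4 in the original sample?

n(NaOH) = 0.2385 x 0.03637 = 0.008674 mol.
At the second equivalence point, 2 mol OH^- react per mol H3PO4, so n(H3PO4) = 0.008674 / 2 = 0.004337 mol.
[H3PO4] = 0.004337 / 0.01385 L = 0.313 M.

0.313 M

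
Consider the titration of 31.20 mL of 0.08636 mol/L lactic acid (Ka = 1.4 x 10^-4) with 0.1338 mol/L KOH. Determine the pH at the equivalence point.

n(HC3H5O3) = 0.08636 x 0.03120 = 0.002694 mol; V(KOH) at equivalence = 0.002694/0.1338 = 0.02014 L.
At equivalence all the acid is converted to C3H5O3-; total volume = 0.03120 + 0.02014 = 0.05134 L, so [C3H5O3-] = 0.002694/0.05134 = 0.05248 M.
Kb = Kw/Ka = 1.0e-14 / 1.4 x 10^-4 = 7.14e-11.
[OH^-] = sqrt(Kb x [C3H5O3-]) = sqrt(7.14e-11 x 0.05248) = 1.94e-6 M.
pOH = 5.71, so pH = 14.00 - 5.71 = 8.29.

8.29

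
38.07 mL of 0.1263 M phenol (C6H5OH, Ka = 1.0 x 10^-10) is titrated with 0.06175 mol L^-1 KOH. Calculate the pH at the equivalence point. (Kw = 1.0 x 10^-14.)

n(C6H5OH) = 0.1263 x 0.03807 = 0.004808 mol; V(KOH) at equivalence = 0.004808/0.06175 = 0.07787 L.
At equivalence all the acid is converted to C6H5O-; total volume = 0.03807 + 0.07787 = 0.1159 L, so [C6H5O-] = 0.004808/0.1159 = 0.04147 M.
Kb = Kw/Ka = 1.0e-14 / 1.0 x 10^-10 = 0.000100.
[OH^-] = sqrt(Kb x [C6H5O-]) = sqrt(0.000100 x 0.04147) = 0.00204 M.
pOH = 2.69, so pH = 14.00 - 2.69 = 11.31.

11.31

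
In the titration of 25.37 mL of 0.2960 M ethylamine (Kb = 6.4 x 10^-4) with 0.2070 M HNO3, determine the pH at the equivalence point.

n(C2H5NH2) = 0.2960 x 0.02537 = 0.007510 mol; V(HNO3) at equivalence = 0.007510/0.2070 = 0.03628 L.
At equivalence the base is fully converted to C2H5NH3+; total volume = 0.06165 L, so [C2H5NH3+] = 0.007510/0.06165 = 0.1218 M.
Ka(C2H5NH3+) = Kw/Kb = 1.0e-14 / 6.4 x 10^-4 = 1.56e-11.
[H^+] = sqrt(Ka x [C2H5NH3+]) = sqrt(1.56e-11 x 0.1218) = 1.38e-6 M.
pH = -log(1.38e-6) = 5.86.

5.86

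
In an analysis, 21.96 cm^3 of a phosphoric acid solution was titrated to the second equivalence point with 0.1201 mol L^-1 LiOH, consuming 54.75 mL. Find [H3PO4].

n(LiOH) = 0.1201 x 0.05475 = 0.006575 mol.
At the second equivalence point, 2 mol OH^- react per mol H3PO4, so n(H3PO4) = 0.006575 / 2 = 0.003288 mol.
[H3PO4] = 0.003288 / 0.02196 L = 0.150 M.

0.150 M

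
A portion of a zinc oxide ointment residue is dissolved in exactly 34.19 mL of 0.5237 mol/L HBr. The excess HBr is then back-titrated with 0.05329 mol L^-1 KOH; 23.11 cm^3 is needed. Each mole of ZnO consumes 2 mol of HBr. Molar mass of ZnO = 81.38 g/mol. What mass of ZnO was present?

Total n(HBr) added = 0.5237 x 0.03419 = 0.01791 mol.
n(KOH) used = 0.05329 x 0.02311 = 0.001232 mol, which equals the excess n(HBr).
So n(HBr) consumed by the sample = 0.01791 - 0.001232 = 0.01667 mol.
n(ZnO) = 0.01667 / 2 = 0.008337 mol.
mass = 0.008337 mol x 81.38 g/mol = 0.678 g.

0.678 g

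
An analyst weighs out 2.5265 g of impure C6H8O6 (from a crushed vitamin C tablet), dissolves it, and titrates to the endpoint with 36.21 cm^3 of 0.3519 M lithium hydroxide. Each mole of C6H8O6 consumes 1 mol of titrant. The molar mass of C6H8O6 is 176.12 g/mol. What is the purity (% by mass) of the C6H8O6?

88.8%

n(LiOH) = 0.3519 x 0.03621 = 0.01274 mol.
n(C6H8O6) = 0.01274 / 1 = 0.01274 mol.
mass of C6H8O6 = 0.01274 x 176.12 = 2.244 g.
% purity = 2.244 / 2.5265 x 100 = 88.8%.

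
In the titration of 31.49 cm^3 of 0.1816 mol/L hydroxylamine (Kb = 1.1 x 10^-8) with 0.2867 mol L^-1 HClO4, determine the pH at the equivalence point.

n(NH2OH) = 0.1816 x 0.03149 = 0.005719 mol; V(HClO4) at equivalence = 0.005719/0.2867 = 0.01995 L.
At equivalence the base is fully converted to NH3OH+; total volume = 0.05144 L, so [NH3OH+] = 0.005719/0.05144 = 0.1112 M.
Ka(NH3OH+) = Kw/Kb = 1.0e-14 / 1.1 x 10^-8 = 9.09e-7.
[H^+] = sqrt(Ka x [NH3OH+]) = sqrt(9.09e-7 x 0.1112) = 0.000318 M.
pH = -log(0.000318) = 3.50.

3.50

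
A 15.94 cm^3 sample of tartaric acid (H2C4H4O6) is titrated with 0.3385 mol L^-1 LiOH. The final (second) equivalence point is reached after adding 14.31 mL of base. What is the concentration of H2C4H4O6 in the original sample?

n(LiOH) = 0.3385 x 0.01431 = 0.004844 mol.
At the final (second) equivalence point, 2 mol OH^- react per mol H2C4H4O6, so n(H2C4H4O6) = 0.004844 / 2 = 0.002422 mol.
[H2C4H4O6] = 0.002422 / 0.01594 L = 0.152 M.

0.152 M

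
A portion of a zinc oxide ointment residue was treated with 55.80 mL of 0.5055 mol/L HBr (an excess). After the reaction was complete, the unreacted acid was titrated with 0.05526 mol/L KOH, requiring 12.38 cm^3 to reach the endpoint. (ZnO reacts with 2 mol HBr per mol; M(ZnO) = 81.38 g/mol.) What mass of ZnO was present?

Total n(HBr) added = 0.5055 x 0.05580 = 0.02821 mol.
n(KOH) used = 0.05526 x 0.01238 = 0.0006841 mol, which equals the excess n(HBr).
So n(HBr) consumed by the sample = 0.02821 - 0.0006841 = 0.02752 mol.
n(ZnO) = 0.02752 / 2 = 0.01376 mol.
mass = 0.01376 mol x 81.38 g/mol = 1.12 g.

1.12 g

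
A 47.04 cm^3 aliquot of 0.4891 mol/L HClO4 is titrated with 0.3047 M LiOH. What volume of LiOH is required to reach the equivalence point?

75.5 mL

n(HClO4) = 0.4891 mol/L x 0.04704 L = 0.02301 mol.
At equivalence n(LiOH) = n(HClO4) = 0.02301 mol.
V(LiOH) = 0.02301 / 0.3047 = 0.07551 L = 75.5 mL.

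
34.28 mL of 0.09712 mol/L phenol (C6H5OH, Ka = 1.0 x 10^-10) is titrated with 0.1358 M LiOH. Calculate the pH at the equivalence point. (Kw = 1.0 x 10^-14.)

n(C6H5OH) = 0.09712 x 0.03428 = 0.003329 mol; V(LiOH) at equivalence = 0.003329/0.1358 = 0.02452 L.
At equivalence all the acid is converted to C6H5O-; total volume = 0.03428 + 0.02452 = 0.05880 L, so [C6H5O-] = 0.003329/0.05880 = 0.05662 M.
Kb = Kw/Ka = 1.0e-14 / 1.0 x 10^-10 = 0.000100.
[OH^-] = sqrt(Kb x [C6H5O-]) = sqrt(0.000100 x 0.05662) = 0.00238 M.
pOH = 2.62, so pH = 14.00 - 2.62 = 11.38.

11.38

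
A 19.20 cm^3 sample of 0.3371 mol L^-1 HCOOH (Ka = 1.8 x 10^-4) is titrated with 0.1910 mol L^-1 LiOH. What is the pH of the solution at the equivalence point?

n(HCOOH) = 0.3371 x 0.01920 = 0.006472 mol; V(LiOH) at equivalence = 0.006472/0.1910 = 0.03389 L.
At equivalence all the acid is converted to HCOO-; total volume = 0.01920 + 0.03389 = 0.05309 L, so [HCOO-] = 0.006472/0.05309 = 0.1219 M.
Kb = Kw/Ka = 1.0e-14 / 1.8 x 10^-4 = 5.56e-11.
[OH^-] = sqrt(Kb x [HCOO-]) = sqrt(5.56e-11 x 0.1219) = 2.60e-6 M.
pOH = 5.58, so pH = 14.00 - 5.58 = 8.42.

8.42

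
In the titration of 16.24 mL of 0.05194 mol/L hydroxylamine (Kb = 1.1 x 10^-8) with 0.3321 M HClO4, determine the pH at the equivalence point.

3.69

n(NH2OH) = 0.05194 x 0.01624 = 0.0008435 mol; V(HClO4) at equivalence = 0.0008435/0.3321 = 0.002540 L.
At equivalence the base is fully converted to NH3OH+; total volume = 0.01878 L, so [NH3OH+] = 0.0008435/0.01878 = 0.04492 M.
Ka(NH3OH+) = Kw/Kb = 1.0e-14 / 1.1 x 10^-8 = 9.09e-7.
[H^+] = sqrt(Ka x [NH3OH+]) = sqrt(9.09e-7 x 0.04492) = 0.000202 M.
pH = -log(0.000202) = 3.69.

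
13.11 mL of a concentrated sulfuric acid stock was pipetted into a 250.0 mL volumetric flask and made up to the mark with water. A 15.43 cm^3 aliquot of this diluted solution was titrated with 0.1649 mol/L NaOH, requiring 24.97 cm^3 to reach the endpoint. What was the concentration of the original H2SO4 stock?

n(NaOH) = 0.1649 x 0.02497 = 0.004118 mol.
n(H2SO4) in the aliquot = 0.004118 x 1/2 = 0.002059 mol.
[diluted H2SO4] = 0.002059 / 0.01543 = 0.1334 M.
Dilution factor = 250.0/13.11 = 19.07, so [stock] = 0.1334 x 19.07 = 2.54 M.

2.54 M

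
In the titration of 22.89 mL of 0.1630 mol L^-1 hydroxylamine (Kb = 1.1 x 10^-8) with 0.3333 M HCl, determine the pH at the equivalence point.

3.50

n(NH2OH) = 0.1630 x 0.02289 = 0.003731 mol; V(HCl) at equivalence = 0.003731/0.3333 = 0.01119 L.
At equivalence the base is fully converted to NH3OH+; total volume = 0.03408 L, so [NH3OH+] = 0.003731/0.03408 = 0.1095 M.
Ka(NH3OH+) = Kw/Kb = 1.0e-14 / 1.1 x 10^-8 = 9.09e-7.
[H^+] = sqrt(Ka x [NH3OH+]) = sqrt(9.09e-7 x 0.1095) = 0.000315 M.
pH = -log(0.000315) = 3.50.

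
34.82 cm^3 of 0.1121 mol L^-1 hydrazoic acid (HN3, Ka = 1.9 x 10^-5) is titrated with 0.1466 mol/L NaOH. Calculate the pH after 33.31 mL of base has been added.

12.16

n(acid) = 0.1121 x 0.03482 = 0.003903 mol; n(NaOH) added = 0.1466 x 0.03331 = 0.004883 mol.
Base is in excess by 0.004883 - 0.003903 = 0.0009799 mol in a total volume of 0.06813 L.
[OH^-] = 0.0009799/0.06813 = 0.01438 M, so pOH = 1.84 and pH = 14.00 - 1.84 = 12.16.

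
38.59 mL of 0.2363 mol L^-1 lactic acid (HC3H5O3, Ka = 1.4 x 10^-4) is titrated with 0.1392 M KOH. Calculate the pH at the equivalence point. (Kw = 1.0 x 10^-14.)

8.40

n(HC3H5O3) = 0.2363 x 0.03859 = 0.009119 mol; V(KOH) at equivalence = 0.009119/0.1392 = 0.06551 L.
At equivalence all the acid is converted to C3H5O3-; total volume = 0.03859 + 0.06551 = 0.1041 L, so [C3H5O3-] = 0.009119/0.1041 = 0.08760 M.
Kb = Kw/Ka = 1.0e-14 / 1.4 x 10^-4 = 7.14e-11.
[OH^-] = sqrt(Kb x [C3H5O3-]) = sqrt(7.14e-11 x 0.08760) = 2.50e-6 M.
pOH = 5.60, so pH = 14.00 - 5.60 = 8.40.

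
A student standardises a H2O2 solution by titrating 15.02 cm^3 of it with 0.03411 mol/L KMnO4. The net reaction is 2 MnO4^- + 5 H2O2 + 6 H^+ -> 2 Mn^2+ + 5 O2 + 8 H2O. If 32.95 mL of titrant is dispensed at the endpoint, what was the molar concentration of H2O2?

n(KMnO4) = 0.03411 x 0.03295 = 0.001124 mol.
From the balanced equation, 2 mol KMnO4 reacts with 5 mol H2O2, so n(H2O2) = 0.001124 x 5/2 = 0.002810 mol.
[H2O2] = 0.002810 / 0.01502 L = 0.187 M.

0.187 M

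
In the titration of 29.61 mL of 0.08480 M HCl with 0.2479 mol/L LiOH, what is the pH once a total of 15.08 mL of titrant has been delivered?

12.44

n(acid) = 0.08480 x 0.02961 = 0.002511 mol; n(LiOH) added = 0.2479 x 0.01508 = 0.003738 mol.
Base is in excess by 0.003738 - 0.002511 = 0.001227 mol in a total volume of 0.04469 L.
[OH^-] = 0.001227/0.04469 = 0.02746 M, so pOH = 1.56 and pH = 14.00 - 1.56 = 12.44.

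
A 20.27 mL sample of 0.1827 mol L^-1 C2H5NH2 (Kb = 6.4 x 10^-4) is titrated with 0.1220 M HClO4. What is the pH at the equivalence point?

5.97

n(C2H5NH2) = 0.1827 x 0.02027 = 0.003703 mol; V(HClO4) at equivalence = 0.003703/0.1220 = 0.03036 L.
At equivalence the base is fully converted to C2H5NH3+; total volume = 0.05063 L, so [C2H5NH3+] = 0.003703/0.05063 = 0.07315 M.
Ka(C2H5NH3+) = Kw/Kb = 1.0e-14 / 6.4 x 10^-4 = 1.56e-11.
[H^+] = sqrt(Ka x [C2H5NH3+]) = sqrt(1.56e-11 x 0.07315) = 1.07e-6 M.
pH = -log(1.07e-6) = 5.97.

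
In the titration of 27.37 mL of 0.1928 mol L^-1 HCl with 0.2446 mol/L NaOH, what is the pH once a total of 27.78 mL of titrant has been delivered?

12.44

n(acid) = 0.1928 x 0.02737 = 0.005277 mol; n(NaOH) added = 0.2446 x 0.02778 = 0.006795 mol.
Base is in excess by 0.006795 - 0.005277 = 0.001518 mol in a total volume of 0.05515 L.
[OH^-] = 0.001518/0.05515 = 0.02753 M, so pOH = 1.56 and pH = 14.00 - 1.56 = 12.44.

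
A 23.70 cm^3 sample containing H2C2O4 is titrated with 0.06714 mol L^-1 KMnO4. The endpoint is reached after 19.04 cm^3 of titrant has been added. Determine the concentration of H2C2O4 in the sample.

n(KMnO4) = 0.06714 x 0.01904 = 0.001278 mol.
From the balanced equation, 2 mol KMnO4 reacts with 5 mol H2C2O4, so n(H2C2O4) = 0.001278 x 5/2 = 0.003196 mol.
[H2C2O4] = 0.003196 / 0.02370 L = 0.135 M.

0.135 M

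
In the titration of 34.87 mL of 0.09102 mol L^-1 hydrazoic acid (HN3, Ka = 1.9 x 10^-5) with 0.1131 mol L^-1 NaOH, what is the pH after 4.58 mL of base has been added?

4.01

Initial n(HN3) = 0.09102 x 0.03487 = 0.003174 mol.
n(NaOH) added = 0.1131 x 0.004580 = 0.0005180 mol, converting that many moles of HN3 to N3-.
Remaining n(HN3) = 0.002656 mol; n(N3-) = 0.0005180 mol.
By Henderson-Hasselbalch, pH = pKa + log([A^-]/[HA]) = 4.72 + log(0.0005180/0.002656) = 4.72 + (-0.71) = 4.01.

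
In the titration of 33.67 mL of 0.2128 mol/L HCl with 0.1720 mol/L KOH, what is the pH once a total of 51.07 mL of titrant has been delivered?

12.28

n(acid) = 0.2128 x 0.03367 = 0.007165 mol; n(KOH) added = 0.1720 x 0.05107 = 0.008784 mol.
Base is in excess by 0.008784 - 0.007165 = 0.001619 mol in a total volume of 0.08474 L.
[OH^-] = 0.001619/0.08474 = 0.01911 M, so pOH = 1.72 and pH = 14.00 - 1.72 = 12.28.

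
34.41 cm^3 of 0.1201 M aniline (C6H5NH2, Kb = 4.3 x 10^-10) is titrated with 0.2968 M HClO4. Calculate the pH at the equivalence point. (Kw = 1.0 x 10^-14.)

2.85

n(C6H5NH2) = 0.1201 x 0.03441 = 0.004133 mol; V(HClO4) at equivalence = 0.004133/0.2968 = 0.01392 L.
At equivalence the base is fully converted to C6H5NH3+; total volume = 0.04833 L, so [C6H5NH3+] = 0.004133/0.04833 = 0.08550 M.
Ka(C6H5NH3+) = Kw/Kb = 1.0e-14 / 4.3 x 10^-10 = 2.33e-5.
[H^+] = sqrt(Ka x [C6H5NH3+]) = sqrt(2.33e-5 x 0.08550) = 0.00141 M.
pH = -log(0.00141) = 2.85.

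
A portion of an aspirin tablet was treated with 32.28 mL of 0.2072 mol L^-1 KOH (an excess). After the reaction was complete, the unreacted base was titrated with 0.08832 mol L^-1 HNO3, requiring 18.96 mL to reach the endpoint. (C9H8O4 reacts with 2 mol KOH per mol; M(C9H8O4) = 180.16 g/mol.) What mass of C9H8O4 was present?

Total n(KOH) added = 0.2072 x 0.03228 = 0.006688 mol.
n(HNO3) used = 0.08832 x 0.01896 = 0.001675 mol, which equals the excess n(KOH).
So n(KOH) consumed by the sample = 0.006688 - 0.001675 = 0.005014 mol.
n(C9H8O4) = 0.005014 / 2 = 0.002507 mol.
mass = 0.002507 mol x 180.16 g/mol = 0.452 g.

0.452 g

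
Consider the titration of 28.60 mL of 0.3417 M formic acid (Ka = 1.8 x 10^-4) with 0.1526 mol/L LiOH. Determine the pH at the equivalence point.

n(HCOOH) = 0.3417 x 0.02860 = 0.009773 mol; V(LiOH) at equivalence = 0.009773/0.1526 = 0.06404 L.
At equivalence all the acid is converted to HCOO-; total volume = 0.02860 + 0.06404 = 0.09264 L, so [HCOO-] = 0.009773/0.09264 = 0.1055 M.
Kb = Kw/Ka = 1.0e-14 / 1.8 x 10^-4 = 5.56e-11.
[OH^-] = sqrt(Kb x [HCOO-]) = sqrt(5.56e-11 x 0.1055) = 2.42e-6 M.
pOH = 5.62, so pH = 14.00 - 5.62 = 8.38.

8.38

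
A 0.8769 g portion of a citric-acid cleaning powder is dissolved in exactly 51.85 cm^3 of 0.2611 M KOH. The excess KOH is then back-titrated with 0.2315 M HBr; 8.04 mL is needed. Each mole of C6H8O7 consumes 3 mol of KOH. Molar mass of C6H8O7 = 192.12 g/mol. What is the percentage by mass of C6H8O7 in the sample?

Total n(KOH) added = 0.2611 x 0.05185 = 0.01354 mol.
n(HBr) used = 0.2315 x 0.008040 = 0.001861 mol, which equals the excess n(KOH).
So n(KOH) consumed by the sample = 0.01354 - 0.001861 = 0.01168 mol.
n(C6H8O7) = 0.01168 / 3 = 0.003892 mol.
mass C6H8O7 = 0.003892 x 192.12 = 0.7478 g, so %C6H8O7 = 0.7478/0.8769 x 100 = 85.3%.

85.3%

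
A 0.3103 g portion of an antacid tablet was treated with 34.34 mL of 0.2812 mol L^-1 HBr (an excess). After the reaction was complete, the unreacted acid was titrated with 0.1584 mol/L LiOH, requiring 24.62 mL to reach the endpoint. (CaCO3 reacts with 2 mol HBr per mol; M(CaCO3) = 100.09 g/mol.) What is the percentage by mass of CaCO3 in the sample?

Total n(HBr) added = 0.2812 x 0.03434 = 0.009656 mol.
n(LiOH) used = 0.1584 x 0.02462 = 0.003900 mol, which equals the excess n(HBr).
So n(HBr) consumed by the sample = 0.009656 - 0.003900 = 0.005757 mol.
n(CaCO3) = 0.005757 / 2 = 0.002878 mol.
mass CaCO3 = 0.002878 x 100.09 = 0.2881 g, so %CaCO3 = 0.2881/0.3103 x 100 = 92.8%.

92.8%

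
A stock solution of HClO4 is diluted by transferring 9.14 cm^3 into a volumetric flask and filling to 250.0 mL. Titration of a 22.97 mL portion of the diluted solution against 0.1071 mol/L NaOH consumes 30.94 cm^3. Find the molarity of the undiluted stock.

3.95 M

n(NaOH) = 0.1071 x 0.03094 = 0.003314 mol.
n(HClO4) in the aliquot = 0.003314 mol.
[diluted HClO4] = 0.003314 / 0.02297 = 0.1443 M.
Dilution factor = 250.0/9.140 = 27.35, so [stock] = 0.1443 x 27.35 = 3.95 M.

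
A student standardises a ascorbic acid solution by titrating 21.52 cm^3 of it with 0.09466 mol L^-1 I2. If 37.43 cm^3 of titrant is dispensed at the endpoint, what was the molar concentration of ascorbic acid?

0.165 M

n(I2) = 0.09466 x 0.03743 = 0.003543 mol.
From the balanced equation, 1 mol I2 reacts with 1 mol ascorbic acid, so n(ascorbic acid) = 0.003543 x 1/1 = 0.003543 mol.
[ascorbic acid] = 0.003543 / 0.02152 L = 0.165 M.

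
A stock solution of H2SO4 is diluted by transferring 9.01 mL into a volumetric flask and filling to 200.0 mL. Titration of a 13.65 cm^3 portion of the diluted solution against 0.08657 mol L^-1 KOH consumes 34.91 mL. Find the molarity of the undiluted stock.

2.46 M

n(KOH) = 0.08657 x 0.03491 = 0.003022 mol.
n(H2SO4) in the aliquot = 0.003022 x 1/2 = 0.001511 mol.
[diluted H2SO4] = 0.001511 / 0.01365 = 0.1107 M.
Dilution factor = 200.0/9.010 = 22.20, so [stock] = 0.1107 x 22.20 = 2.46 M.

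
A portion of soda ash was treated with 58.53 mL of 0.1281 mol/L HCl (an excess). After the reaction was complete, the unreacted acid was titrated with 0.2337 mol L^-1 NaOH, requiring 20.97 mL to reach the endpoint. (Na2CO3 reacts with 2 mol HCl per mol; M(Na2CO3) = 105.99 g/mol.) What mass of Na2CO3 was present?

Total n(HCl) added = 0.1281 x 0.05853 = 0.007498 mol.
n(NaOH) used = 0.2337 x 0.02097 = 0.004901 mol, which equals the excess n(HCl).
So n(HCl) consumed by the sample = 0.007498 - 0.004901 = 0.002597 mol.
n(Na2CO3) = 0.002597 / 2 = 0.001299 mol.
mass = 0.001299 mol x 105.99 g/mol = 0.138 g.

0.138 g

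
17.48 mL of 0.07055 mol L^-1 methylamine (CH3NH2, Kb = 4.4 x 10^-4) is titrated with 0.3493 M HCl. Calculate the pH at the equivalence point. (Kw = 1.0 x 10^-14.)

5.94

n(CH3NH2) = 0.07055 x 0.01748 = 0.001233 mol; V(HCl) at equivalence = 0.001233/0.3493 = 0.003531 L.
At equivalence the base is fully converted to CH3NH3+; total volume = 0.02101 L, so [CH3NH3+] = 0.001233/0.02101 = 0.05870 M.
Ka(CH3NH3+) = Kw/Kb = 1.0e-14 / 4.4 x 10^-4 = 2.27e-11.
[H^+] = sqrt(Ka x [CH3NH3+]) = sqrt(2.27e-11 x 0.05870) = 1.15e-6 M.
pH = -log(1.15e-6) = 5.94.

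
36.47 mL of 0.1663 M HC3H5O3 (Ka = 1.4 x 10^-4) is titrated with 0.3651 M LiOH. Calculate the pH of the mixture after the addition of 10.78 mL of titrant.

4.12

Initial n(HC3H5O3) = 0.1663 x 0.03647 = 0.006065 mol.
n(LiOH) added = 0.3651 x 0.01078 = 0.003936 mol, converting that many moles of HC3H5O3 to C3H5O3-.
Remaining n(HC3H5O3) = 0.002129 mol; n(C3H5O3-) = 0.003936 mol.
By Henderson-Hasselbalch, pH = pKa + log([A^-]/[HA]) = 3.85 + log(0.003936/0.002129) = 3.85 + (+0.27) = 4.12.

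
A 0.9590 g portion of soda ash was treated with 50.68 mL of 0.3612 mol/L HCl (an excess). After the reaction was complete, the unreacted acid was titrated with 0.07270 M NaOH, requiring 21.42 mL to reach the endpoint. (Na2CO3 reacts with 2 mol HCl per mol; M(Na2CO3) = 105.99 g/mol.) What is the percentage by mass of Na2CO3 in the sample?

Total n(HCl) added = 0.3612 x 0.05068 = 0.01831 mol.
n(NaOH) used = 0.07270 x 0.02142 = 0.001557 mol, which equals the excess n(HCl).
So n(HCl) consumed by the sample = 0.01831 - 0.001557 = 0.01675 mol.
n(Na2CO3) = 0.01675 / 2 = 0.008374 mol.
mass Na2CO3 = 0.008374 x 105.99 = 0.8876 g, so %Na2CO3 = 0.8876/0.9590 x 100 = 92.6%.

92.6%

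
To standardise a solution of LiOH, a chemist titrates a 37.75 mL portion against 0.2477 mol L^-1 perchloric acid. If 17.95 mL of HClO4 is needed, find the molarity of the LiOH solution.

0.118 M

n(HClO4) delivered = 0.2477 x 0.01795 = 0.004446 mol.
For a 1:1 reaction, n(LiOH) = 0.004446 mol.
[LiOH] = 0.004446 mol / 0.03775 L = 0.118 M.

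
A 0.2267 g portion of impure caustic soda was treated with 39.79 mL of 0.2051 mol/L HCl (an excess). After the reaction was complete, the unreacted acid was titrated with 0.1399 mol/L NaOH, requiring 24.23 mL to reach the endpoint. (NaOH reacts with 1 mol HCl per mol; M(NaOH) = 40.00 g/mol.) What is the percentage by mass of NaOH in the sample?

84.2%

Total n(HCl) added = 0.2051 x 0.03979 = 0.008161 mol.
n(NaOH) used = 0.1399 x 0.02423 = 0.003390 mol, which equals the excess n(HCl).
So n(HCl) consumed by the sample = 0.008161 - 0.003390 = 0.004771 mol.
n(NaOH) = 0.004771 / 1 = 0.004771 mol.
mass NaOH = 0.004771 x 40.00 = 0.1908 g, so %NaOH = 0.1908/0.2267 x 100 = 84.2%.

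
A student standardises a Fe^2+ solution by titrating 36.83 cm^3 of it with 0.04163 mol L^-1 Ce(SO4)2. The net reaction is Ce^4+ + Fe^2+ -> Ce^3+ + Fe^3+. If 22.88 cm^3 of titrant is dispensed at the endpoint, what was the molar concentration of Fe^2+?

0.0259 M

n(Ce(SO4)2) = 0.04163 x 0.02288 = 0.0009525 mol.
From the balanced equation, 1 mol Ce(SO4)2 reacts with 1 mol Fe^2+, so n(Fe^2+) = 0.0009525 x 1/1 = 0.0009525 mol.
[Fe^2+] = 0.0009525 / 0.03683 L = 0.0259 M.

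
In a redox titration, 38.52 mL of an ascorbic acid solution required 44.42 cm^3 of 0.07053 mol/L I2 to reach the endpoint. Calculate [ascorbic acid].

0.0813 M

n(I2) = 0.07053 x 0.04442 = 0.003133 mol.
From the balanced equation, 1 mol I2 reacts with 1 mol ascorbic acid, so n(ascorbic acid) = 0.003133 x 1/1 = 0.003133 mol.
[ascorbic acid] = 0.003133 / 0.03852 L = 0.0813 M.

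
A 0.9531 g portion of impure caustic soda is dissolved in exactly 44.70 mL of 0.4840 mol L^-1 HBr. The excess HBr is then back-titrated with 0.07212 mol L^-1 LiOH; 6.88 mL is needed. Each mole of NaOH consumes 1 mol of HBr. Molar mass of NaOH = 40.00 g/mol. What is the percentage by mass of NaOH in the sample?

Total n(HBr) added = 0.4840 x 0.04470 = 0.02163 mol.
n(LiOH) used = 0.07212 x 0.006880 = 0.0004962 mol, which equals the excess n(HBr).
So n(HBr) consumed by the sample = 0.02163 - 0.0004962 = 0.02114 mol.
n(NaOH) = 0.02114 / 1 = 0.02114 mol.
mass NaOH = 0.02114 x 40.00 = 0.8455 g, so %NaOH = 0.8455/0.9531 x 100 = 88.7%.

88.7%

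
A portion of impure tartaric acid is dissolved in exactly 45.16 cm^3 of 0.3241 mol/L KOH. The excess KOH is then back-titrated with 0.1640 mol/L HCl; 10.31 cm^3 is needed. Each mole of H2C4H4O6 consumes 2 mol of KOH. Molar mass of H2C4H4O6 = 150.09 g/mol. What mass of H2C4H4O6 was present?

Total n(KOH) added = 0.3241 x 0.04516 = 0.01464 mol.
n(HCl) used = 0.1640 x 0.01031 = 0.001691 mol, which equals the excess n(KOH).
So n(KOH) consumed by the sample = 0.01464 - 0.001691 = 0.01295 mol.
n(H2C4H4O6) = 0.01295 / 2 = 0.006473 mol.
mass = 0.006473 mol x 150.09 g/mol = 0.971 g.

0.971 g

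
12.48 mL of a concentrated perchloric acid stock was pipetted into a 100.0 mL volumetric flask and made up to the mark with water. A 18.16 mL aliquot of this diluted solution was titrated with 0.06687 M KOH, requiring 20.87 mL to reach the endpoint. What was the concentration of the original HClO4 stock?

n(KOH) = 0.06687 x 0.02087 = 0.001396 mol.
n(HClO4) in the aliquot = 0.001396 mol.
[diluted HClO4] = 0.001396 / 0.01816 = 0.07685 M.
Dilution factor = 100.0/12.48 = 8.013, so [stock] = 0.07685 x 8.013 = 0.616 M.

0.616 M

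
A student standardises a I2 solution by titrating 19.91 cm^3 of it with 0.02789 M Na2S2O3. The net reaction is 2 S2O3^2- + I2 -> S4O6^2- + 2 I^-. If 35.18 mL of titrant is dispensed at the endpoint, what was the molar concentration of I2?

0.0246 M

n(Na2S2O3) = 0.02789 x 0.03518 = 0.0009812 mol.
From the balanced equation, 2 mol Na2S2O3 reacts with 1 mol I2, so n(I2) = 0.0009812 x 1/2 = 0.0004906 mol.
[I2] = 0.0004906 / 0.01991 L = 0.0246 M.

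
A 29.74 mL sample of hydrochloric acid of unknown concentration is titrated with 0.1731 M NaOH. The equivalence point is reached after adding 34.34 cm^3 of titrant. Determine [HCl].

0.200 M

n(NaOH) delivered = 0.1731 x 0.03434 = 0.005944 mol.
For a 1:1 reaction, n(HCl) = 0.005944 mol.
[HCl] = 0.005944 mol / 0.02974 L = 0.200 M.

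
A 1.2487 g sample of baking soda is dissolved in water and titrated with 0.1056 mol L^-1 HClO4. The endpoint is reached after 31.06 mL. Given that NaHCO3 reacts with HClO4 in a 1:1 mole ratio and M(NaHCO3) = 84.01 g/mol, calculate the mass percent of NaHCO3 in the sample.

n(HClO4) = 0.1056 x 0.03106 = 0.003280 mol.
n(NaHCO3) = 0.003280 / 1 = 0.003280 mol.
mass of NaHCO3 = 0.003280 x 84.01 = 0.2755 g.
% purity = 0.2755 / 1.2487 x 100 = 22.1%.

22.1%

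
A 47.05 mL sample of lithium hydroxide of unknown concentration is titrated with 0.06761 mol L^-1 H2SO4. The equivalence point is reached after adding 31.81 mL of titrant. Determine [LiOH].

0.0914 M

n(H2SO4) delivered = 0.06761 x 0.03181 = 0.002151 mol.
The reaction is 2 LiOH + 1 H2SO4, so n(LiOH) = 0.002151 x 2/1 = 0.004301 mol.
[LiOH] = 0.004301 mol / 0.04705 L = 0.0914 M.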